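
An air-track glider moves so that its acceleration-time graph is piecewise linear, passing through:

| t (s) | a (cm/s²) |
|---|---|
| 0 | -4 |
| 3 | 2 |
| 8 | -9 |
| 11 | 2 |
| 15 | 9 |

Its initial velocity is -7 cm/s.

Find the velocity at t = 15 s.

Δv equals the area under the a-t graph; then v = v₀ + Δv.
0–3 s: ½(-4 + 2)(3) = -3 cm/s
3–8 s: ½(2 + -9)(5) = -17.5 cm/s
8–11 s: ½(-9 + 2)(3) = -10.5 cm/s
11–15 s: ½(2 + 9)(4) = 22 cm/s
Δv = -9 cm/s, so v(15) = -7 + (-9) = -16 cm/s.

-16 cm/s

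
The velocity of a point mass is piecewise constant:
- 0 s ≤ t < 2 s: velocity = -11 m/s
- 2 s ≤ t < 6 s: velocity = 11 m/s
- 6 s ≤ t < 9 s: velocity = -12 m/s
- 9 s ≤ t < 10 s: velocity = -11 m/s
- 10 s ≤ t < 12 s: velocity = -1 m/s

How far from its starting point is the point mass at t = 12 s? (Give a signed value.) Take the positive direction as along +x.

-27 m

Displacement is the signed area under the v-t curve.
0–2 s: -11 × 2 = -22 m
2–6 s: 11 × 4 = 44 m
6–9 s: -12 × 3 = -36 m
9–10 s: -11 × 1 = -11 m
10–12 s: -1 × 2 = -2 m
Net displacement = -27 m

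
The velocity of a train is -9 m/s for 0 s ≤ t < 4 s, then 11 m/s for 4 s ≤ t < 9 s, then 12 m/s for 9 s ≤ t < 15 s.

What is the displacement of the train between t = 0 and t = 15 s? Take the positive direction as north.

91 m

Displacement is the signed area under the v-t curve.
0–4 s: -9 × 4 = -36 m
4–9 s: 11 × 5 = 55 m
9–15 s: 12 × 6 = 72 m
Net displacement = 91 m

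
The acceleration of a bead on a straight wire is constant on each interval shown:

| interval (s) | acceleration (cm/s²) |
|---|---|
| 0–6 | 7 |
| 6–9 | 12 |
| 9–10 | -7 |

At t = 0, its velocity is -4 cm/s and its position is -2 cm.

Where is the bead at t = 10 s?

On each constant-a segment, Δv = aΔt and Δx = v₀Δt + ½aΔt²; chain segment to segment.
0–6 s: v starts -4 cm/s; Δx = -4·6 + ½·7·6² = 102 cm; v ends 38 cm/s.
6–9 s: v starts 38 cm/s; Δx = 38·3 + ½·12·3² = 168 cm; v ends 74 cm/s.
9–10 s: v starts 74 cm/s; Δx = 74·1 + ½·-7·1² = 70.5 cm; v ends 67 cm/s.
x(10) = -2 + Σ Δx = 338.5 cm.

338.5 cm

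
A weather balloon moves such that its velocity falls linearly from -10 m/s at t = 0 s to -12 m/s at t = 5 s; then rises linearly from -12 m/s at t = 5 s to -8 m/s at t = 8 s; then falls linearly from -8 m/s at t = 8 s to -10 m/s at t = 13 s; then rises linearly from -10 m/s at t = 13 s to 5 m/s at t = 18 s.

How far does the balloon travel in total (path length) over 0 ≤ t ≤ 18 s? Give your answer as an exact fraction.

Distance (not displacement) is the total path length: add the absolute areas under v-t.
0–5 s: |½(-10 + -12)(5)| = 55 m
5–8 s: |½(-12 + -8)(3)| = 30 m
8–13 s: |½(-8 + -10)(5)| = 45 m
13–18 s: v = 0 at t = 49/3 s; triangle areas 50/3 + 25/6 = 125/6 m
Total distance = 905/6 m

905/6 m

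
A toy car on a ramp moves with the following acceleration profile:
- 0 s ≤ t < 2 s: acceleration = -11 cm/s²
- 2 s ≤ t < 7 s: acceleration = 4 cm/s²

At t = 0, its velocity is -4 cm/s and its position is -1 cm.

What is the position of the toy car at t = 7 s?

-111 cm

On each constant-a segment, Δv = aΔt and Δx = v₀Δt + ½aΔt²; chain segment to segment.
0–2 s: v starts -4 cm/s; Δx = -4·2 + ½·-11·2² = -30 cm; v ends -26 cm/s.
2–7 s: v starts -26 cm/s; Δx = -26·5 + ½·4·5² = -80 cm; v ends -6 cm/s.
x(7) = -1 + Σ Δx = -111 cm.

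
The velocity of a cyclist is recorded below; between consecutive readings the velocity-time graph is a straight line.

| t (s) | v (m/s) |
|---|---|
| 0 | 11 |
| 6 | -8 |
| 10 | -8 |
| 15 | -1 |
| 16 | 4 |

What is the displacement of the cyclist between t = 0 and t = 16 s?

Displacement is the signed area under the v-t curve.
0–6 s: ½(11 + -8)(6) = 9 m
6–10 s: -8 × 4 = -32 m
10–15 s: ½(-8 + -1)(5) = -22.5 m
15–16 s: ½(-1 + 4)(1) = 1.5 m
Net displacement = -44 m

-44 m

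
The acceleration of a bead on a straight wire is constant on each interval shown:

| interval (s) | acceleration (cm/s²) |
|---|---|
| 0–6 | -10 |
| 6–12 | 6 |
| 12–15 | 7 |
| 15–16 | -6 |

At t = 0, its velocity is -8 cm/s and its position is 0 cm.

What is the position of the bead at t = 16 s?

On each constant-a segment, Δv = aΔt and Δx = v₀Δt + ½aΔt²; chain segment to segment.
0–6 s: v starts -8 cm/s; Δx = -8·6 + ½·-10·6² = -228 cm; v ends -68 cm/s.
6–12 s: v starts -68 cm/s; Δx = -68·6 + ½·6·6² = -300 cm; v ends -32 cm/s.
12–15 s: v starts -32 cm/s; Δx = -32·3 + ½·7·3² = -64.5 cm; v ends -11 cm/s.
15–16 s: v starts -11 cm/s; Δx = -11·1 + ½·-6·1² = -14 cm; v ends -17 cm/s.
x(16) = 0 + Σ Δx = -606.5 cm.

-606.5 cm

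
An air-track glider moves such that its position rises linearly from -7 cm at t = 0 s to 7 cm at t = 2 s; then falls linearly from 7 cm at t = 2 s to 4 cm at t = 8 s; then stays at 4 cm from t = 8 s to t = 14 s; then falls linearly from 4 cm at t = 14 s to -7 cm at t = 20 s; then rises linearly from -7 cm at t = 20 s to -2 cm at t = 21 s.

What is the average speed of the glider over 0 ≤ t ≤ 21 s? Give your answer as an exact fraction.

11/7 cm/s

Average speed = (total path length)/(elapsed time); on a piecewise-linear x-t graph the path length is Σ|Δx|.
0–2 s: |Δx| = |7 − -7| = 14 cm
2–8 s: |Δx| = |4 − 7| = 3 cm
8–14 s: |Δx| = |4 − 4| = 0 cm
14–20 s: |Δx| = |-7 − 4| = 11 cm
20–21 s: |Δx| = |-2 − -7| = 5 cm
Total path = 33 cm; average speed = 33/21 = 11/7 cm/s.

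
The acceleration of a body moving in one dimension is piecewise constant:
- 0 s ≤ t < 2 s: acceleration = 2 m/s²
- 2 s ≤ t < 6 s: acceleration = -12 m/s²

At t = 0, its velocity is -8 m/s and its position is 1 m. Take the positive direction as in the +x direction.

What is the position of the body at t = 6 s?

On each constant-a segment, Δv = aΔt and Δx = v₀Δt + ½aΔt²; chain segment to segment.
0–2 s: v starts -8 m/s; Δx = -8·2 + ½·2·2² = -12 m; v ends -4 m/s.
2–6 s: v starts -4 m/s; Δx = -4·4 + ½·-12·4² = -112 m; v ends -52 m/s.
x(6) = 1 + Σ Δx = -123 m.

-123 m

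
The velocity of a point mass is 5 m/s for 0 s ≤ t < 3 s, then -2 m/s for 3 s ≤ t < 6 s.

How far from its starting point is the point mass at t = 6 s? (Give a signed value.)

Displacement is the signed area under the v-t curve.
0–3 s: 5 × 3 = 15 m
3–6 s: -2 × 3 = -6 m
Net displacement = 9 m

9 m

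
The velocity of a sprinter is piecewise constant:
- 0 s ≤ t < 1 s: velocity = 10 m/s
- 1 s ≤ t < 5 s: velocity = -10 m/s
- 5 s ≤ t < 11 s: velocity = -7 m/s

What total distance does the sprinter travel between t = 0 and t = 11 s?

92 m

Total distance travelled is ∫|v| dt — sum the magnitudes of each area piece.
0–1 s: |10| × 1 = 10 m
1–5 s: |-10| × 4 = 40 m
5–11 s: |-7| × 6 = 42 m
Total distance = 92 m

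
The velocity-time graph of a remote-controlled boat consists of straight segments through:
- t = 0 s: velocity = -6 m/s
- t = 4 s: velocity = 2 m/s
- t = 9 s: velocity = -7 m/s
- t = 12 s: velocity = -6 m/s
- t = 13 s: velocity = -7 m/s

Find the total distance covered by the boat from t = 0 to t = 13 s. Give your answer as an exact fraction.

913/18 m

Distance (not displacement) is the total path length: add the absolute areas under v-t.
0–4 s: v = 0 at t = 3 s; triangle areas 9 + 1 = 10 m
4–9 s: v = 0 at t = 46/9 s; triangle areas 10/9 + 245/18 = 265/18 m
9–12 s: |½(-7 + -6)(3)| = 19.5 m
12–13 s: |½(-6 + -7)(1)| = 6.5 m
Total distance = 913/18 m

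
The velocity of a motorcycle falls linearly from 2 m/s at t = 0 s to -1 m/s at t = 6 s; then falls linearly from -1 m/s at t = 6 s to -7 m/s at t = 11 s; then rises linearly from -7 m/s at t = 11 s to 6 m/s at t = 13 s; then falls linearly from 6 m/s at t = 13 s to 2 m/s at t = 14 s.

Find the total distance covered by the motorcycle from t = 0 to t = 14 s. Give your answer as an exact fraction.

Distance (not displacement) is the total path length: add the absolute areas under v-t.
0–6 s: v = 0 at t = 4 s; triangle areas 4 + 1 = 5 m
6–11 s: |½(-1 + -7)(5)| = 20 m
11–13 s: v = 0 at t = 157/13 s; triangle areas 49/13 + 36/13 = 85/13 m
13–14 s: |½(6 + 2)(1)| = 4 m
Total distance = 462/13 m

462/13 m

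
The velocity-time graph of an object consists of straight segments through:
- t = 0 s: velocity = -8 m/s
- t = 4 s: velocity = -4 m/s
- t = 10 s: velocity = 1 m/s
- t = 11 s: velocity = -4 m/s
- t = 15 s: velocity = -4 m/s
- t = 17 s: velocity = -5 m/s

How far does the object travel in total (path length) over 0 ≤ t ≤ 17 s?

Distance (not displacement) is the total path length: add the absolute areas under v-t.
0–4 s: |½(-8 + -4)(4)| = 24 m
4–10 s: v = 0 at t = 8.8 s; triangle areas 9.6 + 0.6 = 10.2 m
10–11 s: v = 0 at t = 10.2 s; triangle areas 0.1 + 1.6 = 1.7 m
11–15 s: |-4| × 4 = 16 m
15–17 s: |½(-4 + -5)(2)| = 9 m
Total distance = 60.9 m

60.9 m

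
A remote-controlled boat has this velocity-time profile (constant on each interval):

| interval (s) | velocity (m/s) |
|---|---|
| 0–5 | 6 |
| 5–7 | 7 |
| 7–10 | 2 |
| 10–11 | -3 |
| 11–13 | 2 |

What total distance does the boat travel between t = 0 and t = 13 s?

57 m

Distance (not displacement) is the total path length: add the absolute areas under v-t.
0–5 s: |6| × 5 = 30 m
5–7 s: |7| × 2 = 14 m
7–10 s: |2| × 3 = 6 m
10–11 s: |-3| × 1 = 3 m
11–13 s: |2| × 2 = 4 m
Total distance = 57 m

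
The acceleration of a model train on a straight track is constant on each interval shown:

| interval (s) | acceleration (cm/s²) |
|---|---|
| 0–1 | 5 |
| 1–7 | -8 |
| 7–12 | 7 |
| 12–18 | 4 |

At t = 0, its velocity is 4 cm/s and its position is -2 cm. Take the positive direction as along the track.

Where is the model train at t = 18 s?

-145 cm

On each constant-a segment, Δv = aΔt and Δx = v₀Δt + ½aΔt²; chain segment to segment.
0–1 s: v starts 4 cm/s; Δx = 4·1 + ½·5·1² = 6.5 cm; v ends 9 cm/s.
1–7 s: v starts 9 cm/s; Δx = 9·6 + ½·-8·6² = -90 cm; v ends -39 cm/s.
7–12 s: v starts -39 cm/s; Δx = -39·5 + ½·7·5² = -107.5 cm; v ends -4 cm/s.
12–18 s: v starts -4 cm/s; Δx = -4·6 + ½·4·6² = 48 cm; v ends 20 cm/s.
x(18) = -2 + Σ Δx = -145 cm.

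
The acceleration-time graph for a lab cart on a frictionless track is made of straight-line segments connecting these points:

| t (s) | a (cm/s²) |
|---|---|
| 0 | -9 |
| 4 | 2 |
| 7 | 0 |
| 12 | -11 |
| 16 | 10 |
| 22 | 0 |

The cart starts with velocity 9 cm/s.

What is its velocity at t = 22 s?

Δv equals the area under the a-t graph; then v = v₀ + Δv.
0–4 s: ½(-9 + 2)(4) = -14 cm/s
4–7 s: ½(2 + 0)(3) = 3 cm/s
7–12 s: ½(0 + -11)(5) = -27.5 cm/s
12–16 s: ½(-11 + 10)(4) = -2 cm/s
16–22 s: ½(10 + 0)(6) = 30 cm/s
Δv = -10.5 cm/s, so v(22) = 9 + (-10.5) = -1.5 cm/s.

-1.5 cm/s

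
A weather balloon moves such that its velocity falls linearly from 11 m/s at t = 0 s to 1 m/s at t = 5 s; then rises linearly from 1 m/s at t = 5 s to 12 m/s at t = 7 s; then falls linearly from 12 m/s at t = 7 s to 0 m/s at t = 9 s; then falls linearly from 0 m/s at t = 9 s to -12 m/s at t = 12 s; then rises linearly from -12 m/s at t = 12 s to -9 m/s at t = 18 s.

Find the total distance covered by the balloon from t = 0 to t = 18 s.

Distance (not displacement) is the total path length: add the absolute areas under v-t.
0–5 s: |½(11 + 1)(5)| = 30 m
5–7 s: |½(1 + 12)(2)| = 13 m
7–9 s: |½(12 + 0)(2)| = 12 m
9–12 s: |½(0 + -12)(3)| = 18 m
12–18 s: |½(-12 + -9)(6)| = 63 m
Total distance = 136 m

136 m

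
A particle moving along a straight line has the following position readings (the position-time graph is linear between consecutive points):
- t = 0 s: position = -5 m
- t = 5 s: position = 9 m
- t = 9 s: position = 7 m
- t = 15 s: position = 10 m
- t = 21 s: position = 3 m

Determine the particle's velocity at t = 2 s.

2.8 m/s

Velocity is the slope of the x-t graph on 0–5 s: (9 − -5)/(5 − 0) = 2.8 m/s.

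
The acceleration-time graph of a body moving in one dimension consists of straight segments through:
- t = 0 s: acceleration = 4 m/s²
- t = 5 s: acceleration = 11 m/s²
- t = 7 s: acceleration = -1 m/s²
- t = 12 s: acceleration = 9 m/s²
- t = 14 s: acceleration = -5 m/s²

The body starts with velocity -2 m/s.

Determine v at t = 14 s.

69.5 m/s

Δv equals the area under the a-t graph; then v = v₀ + Δv.
0–5 s: ½(4 + 11)(5) = 37.5 m/s
5–7 s: ½(11 + -1)(2) = 10 m/s
7–12 s: ½(-1 + 9)(5) = 20 m/s
12–14 s: ½(9 + -5)(2) = 4 m/s
Δv = 71.5 m/s, so v(14) = -2 + (71.5) = 69.5 m/s.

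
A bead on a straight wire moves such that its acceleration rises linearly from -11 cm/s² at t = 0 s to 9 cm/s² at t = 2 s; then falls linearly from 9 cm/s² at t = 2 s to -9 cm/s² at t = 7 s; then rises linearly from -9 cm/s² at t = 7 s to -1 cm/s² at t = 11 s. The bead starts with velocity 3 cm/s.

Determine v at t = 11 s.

Δv equals the area under the a-t graph; then v = v₀ + Δv.
0–2 s: ½(-11 + 9)(2) = -2 cm/s
2–7 s: ½(9 + -9)(5) = 0 cm/s
7–11 s: ½(-9 + -1)(4) = -20 cm/s
Δv = -22 cm/s, so v(11) = 3 + (-22) = -19 cm/s.

-19 cm/s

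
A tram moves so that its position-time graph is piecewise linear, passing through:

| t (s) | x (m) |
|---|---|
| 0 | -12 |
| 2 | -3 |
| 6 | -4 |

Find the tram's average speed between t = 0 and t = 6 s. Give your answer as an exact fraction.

5/3 m/s

Average speed = (total path length)/(elapsed time); on a piecewise-linear x-t graph the path length is Σ|Δx|.
0–2 s: |Δx| = |-3 − -12| = 9 m
2–6 s: |Δx| = |-4 − -3| = 1 m
Total path = 10 m; average speed = 10/6 = 5/3 m/s.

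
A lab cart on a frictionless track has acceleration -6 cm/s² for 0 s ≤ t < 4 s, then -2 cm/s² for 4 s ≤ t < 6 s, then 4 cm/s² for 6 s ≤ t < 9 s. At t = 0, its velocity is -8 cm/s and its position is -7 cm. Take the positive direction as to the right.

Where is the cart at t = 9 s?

On each constant-a segment, Δv = aΔt and Δx = v₀Δt + ½aΔt²; chain segment to segment.
0–4 s: v starts -8 cm/s; Δx = -8·4 + ½·-6·4² = -80 cm; v ends -32 cm/s.
4–6 s: v starts -32 cm/s; Δx = -32·2 + ½·-2·2² = -68 cm; v ends -36 cm/s.
6–9 s: v starts -36 cm/s; Δx = -36·3 + ½·4·3² = -90 cm; v ends -24 cm/s.
x(9) = -7 + Σ Δx = -245 cm.

-245 cm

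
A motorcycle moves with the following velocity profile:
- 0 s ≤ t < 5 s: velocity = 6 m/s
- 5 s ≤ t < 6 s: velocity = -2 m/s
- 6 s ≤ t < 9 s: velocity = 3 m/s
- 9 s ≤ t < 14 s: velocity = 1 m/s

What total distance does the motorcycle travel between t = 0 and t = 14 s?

Total distance travelled is ∫|v| dt — sum the magnitudes of each area piece.
0–5 s: |6| × 5 = 30 m
5–6 s: |-2| × 1 = 2 m
6–9 s: |3| × 3 = 9 m
9–14 s: |1| × 5 = 5 m
Total distance = 46 m

46 m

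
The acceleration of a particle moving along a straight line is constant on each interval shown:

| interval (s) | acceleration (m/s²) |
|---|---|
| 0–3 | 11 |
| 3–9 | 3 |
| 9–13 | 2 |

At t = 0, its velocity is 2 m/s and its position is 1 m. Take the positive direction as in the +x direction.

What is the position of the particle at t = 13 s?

548.5 m

On each constant-a segment, Δv = aΔt and Δx = v₀Δt + ½aΔt²; chain segment to segment.
0–3 s: v starts 2 m/s; Δx = 2·3 + ½·11·3² = 55.5 m; v ends 35 m/s.
3–9 s: v starts 35 m/s; Δx = 35·6 + ½·3·6² = 264 m; v ends 53 m/s.
9–13 s: v starts 53 m/s; Δx = 53·4 + ½·2·4² = 228 m; v ends 61 m/s.
x(13) = 1 + Σ Δx = 548.5 m.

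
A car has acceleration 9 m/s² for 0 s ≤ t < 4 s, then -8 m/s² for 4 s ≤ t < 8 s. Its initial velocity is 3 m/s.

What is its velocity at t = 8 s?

7 m/s

Δv equals the area under the a-t graph; then v = v₀ + Δv.
0–4 s: 9 × 4 = 36 m/s
4–8 s: -8 × 4 = -32 m/s
Δv = 4 m/s, so v(8) = 3 + (4) = 7 m/s.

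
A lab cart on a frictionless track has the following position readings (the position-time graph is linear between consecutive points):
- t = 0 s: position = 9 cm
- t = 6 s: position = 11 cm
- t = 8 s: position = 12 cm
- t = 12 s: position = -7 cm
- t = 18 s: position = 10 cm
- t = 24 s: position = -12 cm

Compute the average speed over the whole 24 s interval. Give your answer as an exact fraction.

61/24 cm/s

Average speed = (total path length)/(elapsed time); on a piecewise-linear x-t graph the path length is Σ|Δx|.
0–6 s: |Δx| = |11 − 9| = 2 cm
6–8 s: |Δx| = |12 − 11| = 1 cm
8–12 s: |Δx| = |-7 − 12| = 19 cm
12–18 s: |Δx| = |10 − -7| = 17 cm
18–24 s: |Δx| = |-12 − 10| = 22 cm
Total path = 61 cm; average speed = 61/24 = 61/24 cm/s.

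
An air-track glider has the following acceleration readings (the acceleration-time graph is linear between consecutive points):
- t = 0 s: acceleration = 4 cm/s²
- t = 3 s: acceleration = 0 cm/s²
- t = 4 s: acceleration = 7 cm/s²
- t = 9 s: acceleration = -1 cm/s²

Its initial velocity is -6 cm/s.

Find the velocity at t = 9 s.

18.5 cm/s

Δv equals the area under the a-t graph; then v = v₀ + Δv.
0–3 s: ½(4 + 0)(3) = 6 cm/s
3–4 s: ½(0 + 7)(1) = 3.5 cm/s
4–9 s: ½(7 + -1)(5) = 15 cm/s
Δv = 24.5 cm/s, so v(9) = -6 + (24.5) = 18.5 cm/s.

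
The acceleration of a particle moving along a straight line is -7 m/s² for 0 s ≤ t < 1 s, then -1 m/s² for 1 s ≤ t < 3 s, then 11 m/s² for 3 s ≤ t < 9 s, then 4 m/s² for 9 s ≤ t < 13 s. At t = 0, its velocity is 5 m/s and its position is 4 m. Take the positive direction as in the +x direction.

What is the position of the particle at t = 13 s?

On each constant-a segment, Δv = aΔt and Δx = v₀Δt + ½aΔt²; chain segment to segment.
0–1 s: v starts 5 m/s; Δx = 5·1 + ½·-7·1² = 1.5 m; v ends -2 m/s.
1–3 s: v starts -2 m/s; Δx = -2·2 + ½·-1·2² = -6 m; v ends -4 m/s.
3–9 s: v starts -4 m/s; Δx = -4·6 + ½·11·6² = 174 m; v ends 62 m/s.
9–13 s: v starts 62 m/s; Δx = 62·4 + ½·4·4² = 280 m; v ends 78 m/s.
x(13) = 4 + Σ Δx = 453.5 m.

453.5 m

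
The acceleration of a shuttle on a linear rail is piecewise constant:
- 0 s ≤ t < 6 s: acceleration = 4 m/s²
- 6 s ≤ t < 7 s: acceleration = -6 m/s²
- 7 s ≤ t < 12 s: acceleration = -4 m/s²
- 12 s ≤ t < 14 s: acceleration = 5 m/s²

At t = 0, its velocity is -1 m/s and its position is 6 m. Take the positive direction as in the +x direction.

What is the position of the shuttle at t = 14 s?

131 m

On each constant-a segment, Δv = aΔt and Δx = v₀Δt + ½aΔt²; chain segment to segment.
0–6 s: v starts -1 m/s; Δx = -1·6 + ½·4·6² = 66 m; v ends 23 m/s.
6–7 s: v starts 23 m/s; Δx = 23·1 + ½·-6·1² = 20 m; v ends 17 m/s.
7–12 s: v starts 17 m/s; Δx = 17·5 + ½·-4·5² = 35 m; v ends -3 m/s.
12–14 s: v starts -3 m/s; Δx = -3·2 + ½·5·2² = 4 m; v ends 7 m/s.
x(14) = 6 + Σ Δx = 131 m.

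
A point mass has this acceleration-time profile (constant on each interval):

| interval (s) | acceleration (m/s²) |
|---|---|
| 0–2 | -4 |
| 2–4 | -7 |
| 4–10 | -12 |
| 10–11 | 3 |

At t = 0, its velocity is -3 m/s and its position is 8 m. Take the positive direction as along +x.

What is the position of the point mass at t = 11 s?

-503.5 m

On each constant-a segment, Δv = aΔt and Δx = v₀Δt + ½aΔt²; chain segment to segment.
0–2 s: v starts -3 m/s; Δx = -3·2 + ½·-4·2² = -14 m; v ends -11 m/s.
2–4 s: v starts -11 m/s; Δx = -11·2 + ½·-7·2² = -36 m; v ends -25 m/s.
4–10 s: v starts -25 m/s; Δx = -25·6 + ½·-12·6² = -366 m; v ends -97 m/s.
10–11 s: v starts -97 m/s; Δx = -97·1 + ½·3·1² = -95.5 m; v ends -94 m/s.
x(11) = 8 + Σ Δx = -503.5 m.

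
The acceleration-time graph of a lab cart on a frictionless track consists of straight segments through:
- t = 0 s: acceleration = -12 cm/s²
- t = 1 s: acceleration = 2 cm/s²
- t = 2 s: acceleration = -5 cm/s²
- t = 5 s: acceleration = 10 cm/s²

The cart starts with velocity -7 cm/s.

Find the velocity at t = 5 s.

Δv equals the area under the a-t graph; then v = v₀ + Δv.
0–1 s: ½(-12 + 2)(1) = -5 cm/s
1–2 s: ½(2 + -5)(1) = -1.5 cm/s
2–5 s: ½(-5 + 10)(3) = 7.5 cm/s
Δv = 1 cm/s, so v(5) = -7 + (1) = -6 cm/s.

-6 cm/s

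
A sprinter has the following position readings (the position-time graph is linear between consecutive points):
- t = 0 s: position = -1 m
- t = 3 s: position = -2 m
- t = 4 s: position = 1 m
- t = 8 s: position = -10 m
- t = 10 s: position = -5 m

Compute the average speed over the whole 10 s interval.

Average speed = (total path length)/(elapsed time); on a piecewise-linear x-t graph the path length is Σ|Δx|.
0–3 s: |Δx| = |-2 − -1| = 1 m
3–4 s: |Δx| = |1 − -2| = 3 m
4–8 s: |Δx| = |-10 − 1| = 11 m
8–10 s: |Δx| = |-5 − -10| = 5 m
Total path = 20 m; average speed = 20/10 = 2 m/s.

2 m/s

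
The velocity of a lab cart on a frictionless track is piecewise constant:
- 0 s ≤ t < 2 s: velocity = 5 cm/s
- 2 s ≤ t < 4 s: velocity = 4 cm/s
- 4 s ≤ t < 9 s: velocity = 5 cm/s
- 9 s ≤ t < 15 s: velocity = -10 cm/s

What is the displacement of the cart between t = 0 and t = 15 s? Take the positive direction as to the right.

Displacement is the signed area under the v-t curve.
0–2 s: 5 × 2 = 10 cm
2–4 s: 4 × 2 = 8 cm
4–9 s: 5 × 5 = 25 cm
9–15 s: -10 × 6 = -60 cm
Net displacement = -17 cm

-17 cm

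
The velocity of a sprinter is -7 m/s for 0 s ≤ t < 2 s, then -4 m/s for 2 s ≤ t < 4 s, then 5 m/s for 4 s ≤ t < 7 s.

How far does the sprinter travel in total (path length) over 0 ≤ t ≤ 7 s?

37 m

Distance (not displacement) is the total path length: add the absolute areas under v-t.
0–2 s: |-7| × 2 = 14 m
2–4 s: |-4| × 2 = 8 m
4–7 s: |5| × 3 = 15 m
Total distance = 37 m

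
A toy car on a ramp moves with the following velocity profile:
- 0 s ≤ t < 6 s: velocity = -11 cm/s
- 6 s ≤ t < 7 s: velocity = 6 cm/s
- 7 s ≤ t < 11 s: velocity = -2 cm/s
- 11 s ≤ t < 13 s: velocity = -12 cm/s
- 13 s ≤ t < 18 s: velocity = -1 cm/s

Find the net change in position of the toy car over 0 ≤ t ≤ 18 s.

Net displacement equals the area under the velocity-time graph (areas below the axis count negative).
0–6 s: -11 × 6 = -66 cm
6–7 s: 6 × 1 = 6 cm
7–11 s: -2 × 4 = -8 cm
11–13 s: -12 × 2 = -24 cm
13–18 s: -1 × 5 = -5 cm
Net displacement = -97 cm

-97 cm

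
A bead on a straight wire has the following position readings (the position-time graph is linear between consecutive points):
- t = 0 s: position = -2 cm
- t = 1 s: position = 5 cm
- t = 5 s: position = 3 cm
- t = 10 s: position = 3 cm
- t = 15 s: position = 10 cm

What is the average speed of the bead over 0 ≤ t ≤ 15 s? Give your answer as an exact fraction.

16/15 cm/s

Average speed = (total path length)/(elapsed time); on a piecewise-linear x-t graph the path length is Σ|Δx|.
0–1 s: |Δx| = |5 − -2| = 7 cm
1–5 s: |Δx| = |3 − 5| = 2 cm
5–10 s: |Δx| = |3 − 3| = 0 cm
10–15 s: |Δx| = |10 − 3| = 7 cm
Total path = 16 cm; average speed = 16/15 = 16/15 cm/s.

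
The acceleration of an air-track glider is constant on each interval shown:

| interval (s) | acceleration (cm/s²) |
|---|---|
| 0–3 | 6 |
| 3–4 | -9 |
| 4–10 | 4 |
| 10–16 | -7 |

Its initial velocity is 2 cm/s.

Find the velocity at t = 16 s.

Δv equals the area under the a-t graph; then v = v₀ + Δv.
0–3 s: 6 × 3 = 18 cm/s
3–4 s: -9 × 1 = -9 cm/s
4–10 s: 4 × 6 = 24 cm/s
10–16 s: -7 × 6 = -42 cm/s
Δv = -9 cm/s, so v(16) = 2 + (-9) = -7 cm/s.

-7 cm/s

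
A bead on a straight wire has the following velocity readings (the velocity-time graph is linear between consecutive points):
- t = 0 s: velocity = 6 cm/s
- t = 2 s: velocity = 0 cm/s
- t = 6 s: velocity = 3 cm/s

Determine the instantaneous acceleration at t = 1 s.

-3 cm/s²

Acceleration is the slope of the v-t graph on 0–2 s: (0 − 6)/(2 − 0) = -3 cm/s².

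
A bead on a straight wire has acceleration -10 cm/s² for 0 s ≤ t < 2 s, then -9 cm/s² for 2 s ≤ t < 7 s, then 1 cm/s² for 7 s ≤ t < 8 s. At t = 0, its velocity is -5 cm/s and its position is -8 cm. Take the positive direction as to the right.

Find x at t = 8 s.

On each constant-a segment, Δv = aΔt and Δx = v₀Δt + ½aΔt²; chain segment to segment.
0–2 s: v starts -5 cm/s; Δx = -5·2 + ½·-10·2² = -30 cm; v ends -25 cm/s.
2–7 s: v starts -25 cm/s; Δx = -25·5 + ½·-9·5² = -237.5 cm; v ends -70 cm/s.
7–8 s: v starts -70 cm/s; Δx = -70·1 + ½·1·1² = -69.5 cm; v ends -69 cm/s.
x(8) = -8 + Σ Δx = -345 cm.

-345 cm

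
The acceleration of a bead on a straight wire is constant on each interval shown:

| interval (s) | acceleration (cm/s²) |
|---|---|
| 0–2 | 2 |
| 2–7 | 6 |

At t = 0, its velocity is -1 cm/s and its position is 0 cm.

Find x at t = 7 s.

92 cm

On each constant-a segment, Δv = aΔt and Δx = v₀Δt + ½aΔt²; chain segment to segment.
0–2 s: v starts -1 cm/s; Δx = -1·2 + ½·2·2² = 2 cm; v ends 3 cm/s.
2–7 s: v starts 3 cm/s; Δx = 3·5 + ½·6·5² = 90 cm; v ends 33 cm/s.
x(7) = 0 + Σ Δx = 92 cm.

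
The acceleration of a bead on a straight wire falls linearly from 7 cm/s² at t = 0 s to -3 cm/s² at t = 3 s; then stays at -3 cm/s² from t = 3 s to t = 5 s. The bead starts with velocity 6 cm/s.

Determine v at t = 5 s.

Δv equals the area under the a-t graph; then v = v₀ + Δv.
0–3 s: ½(7 + -3)(3) = 6 cm/s
3–5 s: -3 × 2 = -6 cm/s
Δv = 0 cm/s, so v(5) = 6 + (0) = 6 cm/s.

6 cm/s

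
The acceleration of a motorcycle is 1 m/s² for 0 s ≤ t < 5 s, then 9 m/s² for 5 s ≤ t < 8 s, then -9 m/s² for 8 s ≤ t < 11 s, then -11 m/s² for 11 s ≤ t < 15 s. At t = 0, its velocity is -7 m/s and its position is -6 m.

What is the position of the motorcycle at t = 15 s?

On each constant-a segment, Δv = aΔt and Δx = v₀Δt + ½aΔt²; chain segment to segment.
0–5 s: v starts -7 m/s; Δx = -7·5 + ½·1·5² = -22.5 m; v ends -2 m/s.
5–8 s: v starts -2 m/s; Δx = -2·3 + ½·9·3² = 34.5 m; v ends 25 m/s.
8–11 s: v starts 25 m/s; Δx = 25·3 + ½·-9·3² = 34.5 m; v ends -2 m/s.
11–15 s: v starts -2 m/s; Δx = -2·4 + ½·-11·4² = -96 m; v ends -46 m/s.
x(15) = -6 + Σ Δx = -55.5 m.

-55.5 m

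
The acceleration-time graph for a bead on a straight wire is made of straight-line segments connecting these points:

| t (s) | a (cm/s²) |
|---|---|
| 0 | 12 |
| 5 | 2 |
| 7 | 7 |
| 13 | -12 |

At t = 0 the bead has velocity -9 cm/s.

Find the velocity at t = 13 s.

Δv equals the area under the a-t graph; then v = v₀ + Δv.
0–5 s: ½(12 + 2)(5) = 35 cm/s
5–7 s: ½(2 + 7)(2) = 9 cm/s
7–13 s: ½(7 + -12)(6) = -15 cm/s
Δv = 29 cm/s, so v(13) = -9 + (29) = 20 cm/s.

20 cm/s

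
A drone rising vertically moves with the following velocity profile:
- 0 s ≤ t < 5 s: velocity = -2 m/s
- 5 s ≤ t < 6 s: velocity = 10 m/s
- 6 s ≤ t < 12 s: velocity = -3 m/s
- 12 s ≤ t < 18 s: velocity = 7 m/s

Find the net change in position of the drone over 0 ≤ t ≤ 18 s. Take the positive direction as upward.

24 m

Net displacement equals the area under the velocity-time graph (areas below the axis count negative).
0–5 s: -2 × 5 = -10 m
5–6 s: 10 × 1 = 10 m
6–12 s: -3 × 6 = -18 m
12–18 s: 7 × 6 = 42 m
Net displacement = 24 m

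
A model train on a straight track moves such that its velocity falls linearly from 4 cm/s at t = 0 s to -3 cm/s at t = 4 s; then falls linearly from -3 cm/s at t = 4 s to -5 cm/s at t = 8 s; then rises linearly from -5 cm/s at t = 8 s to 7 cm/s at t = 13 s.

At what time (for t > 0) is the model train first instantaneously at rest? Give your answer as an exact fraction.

t = 16/7 s

v changes sign on 0–4 s (from 4 to -3); the graph is linear there, so v = 0 at t = 0 + (-4)·(4 − 0)/(-3 − 4) = 16/7 s.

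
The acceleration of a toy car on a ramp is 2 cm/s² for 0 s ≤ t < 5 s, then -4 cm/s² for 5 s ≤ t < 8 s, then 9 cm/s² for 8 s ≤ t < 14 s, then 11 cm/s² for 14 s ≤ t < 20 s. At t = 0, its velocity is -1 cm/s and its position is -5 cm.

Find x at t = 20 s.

672 cm

On each constant-a segment, Δv = aΔt and Δx = v₀Δt + ½aΔt²; chain segment to segment.
0–5 s: v starts -1 cm/s; Δx = -1·5 + ½·2·5² = 20 cm; v ends 9 cm/s.
5–8 s: v starts 9 cm/s; Δx = 9·3 + ½·-4·3² = 9 cm; v ends -3 cm/s.
8–14 s: v starts -3 cm/s; Δx = -3·6 + ½·9·6² = 144 cm; v ends 51 cm/s.
14–20 s: v starts 51 cm/s; Δx = 51·6 + ½·11·6² = 504 cm; v ends 117 cm/s.
x(20) = -5 + Σ Δx = 672 cm.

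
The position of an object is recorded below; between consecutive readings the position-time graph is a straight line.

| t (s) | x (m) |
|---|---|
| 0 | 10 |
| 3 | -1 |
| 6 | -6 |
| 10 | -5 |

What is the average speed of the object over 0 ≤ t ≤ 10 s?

1.7 m/s

Average speed = (total path length)/(elapsed time); on a piecewise-linear x-t graph the path length is Σ|Δx|.
0–3 s: |Δx| = |-1 − 10| = 11 m
3–6 s: |Δx| = |-6 − -1| = 5 m
6–10 s: |Δx| = |-5 − -6| = 1 m
Total path = 17 m; average speed = 17/10 = 1.7 m/s.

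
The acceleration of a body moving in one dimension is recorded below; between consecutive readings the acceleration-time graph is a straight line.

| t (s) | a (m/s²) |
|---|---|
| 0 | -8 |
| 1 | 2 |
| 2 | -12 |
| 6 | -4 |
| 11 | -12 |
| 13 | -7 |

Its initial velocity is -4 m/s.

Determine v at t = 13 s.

-103 m/s

Δv equals the area under the a-t graph; then v = v₀ + Δv.
0–1 s: ½(-8 + 2)(1) = -3 m/s
1–2 s: ½(2 + -12)(1) = -5 m/s
2–6 s: ½(-12 + -4)(4) = -32 m/s
6–11 s: ½(-4 + -12)(5) = -40 m/s
11–13 s: ½(-12 + -7)(2) = -19 m/s
Δv = -99 m/s, so v(13) = -4 + (-99) = -103 m/s.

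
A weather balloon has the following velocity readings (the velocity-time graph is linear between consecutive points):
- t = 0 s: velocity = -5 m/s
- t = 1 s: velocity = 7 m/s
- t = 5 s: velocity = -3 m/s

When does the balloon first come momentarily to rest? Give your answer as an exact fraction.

v changes sign on 0–1 s (from -5 to 7); the graph is linear there, so v = 0 at t = 0 + (5)·(1 − 0)/(7 − -5) = 5/12 s.

t = 5/12 s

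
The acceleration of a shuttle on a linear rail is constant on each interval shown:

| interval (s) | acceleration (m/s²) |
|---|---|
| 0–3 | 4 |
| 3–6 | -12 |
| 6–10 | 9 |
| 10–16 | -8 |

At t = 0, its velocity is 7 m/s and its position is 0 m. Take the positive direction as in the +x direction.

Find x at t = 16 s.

16 m

On each constant-a segment, Δv = aΔt and Δx = v₀Δt + ½aΔt²; chain segment to segment.
0–3 s: v starts 7 m/s; Δx = 7·3 + ½·4·3² = 39 m; v ends 19 m/s.
3–6 s: v starts 19 m/s; Δx = 19·3 + ½·-12·3² = 3 m; v ends -17 m/s.
6–10 s: v starts -17 m/s; Δx = -17·4 + ½·9·4² = 4 m; v ends 19 m/s.
10–16 s: v starts 19 m/s; Δx = 19·6 + ½·-8·6² = -30 m; v ends -29 m/s.
x(16) = 0 + Σ Δx = 16 m.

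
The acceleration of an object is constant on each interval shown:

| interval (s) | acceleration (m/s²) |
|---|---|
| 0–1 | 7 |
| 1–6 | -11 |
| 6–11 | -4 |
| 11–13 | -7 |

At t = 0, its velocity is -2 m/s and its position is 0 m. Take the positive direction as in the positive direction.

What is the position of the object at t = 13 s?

On each constant-a segment, Δv = aΔt and Δx = v₀Δt + ½aΔt²; chain segment to segment.
0–1 s: v starts -2 m/s; Δx = -2·1 + ½·7·1² = 1.5 m; v ends 5 m/s.
1–6 s: v starts 5 m/s; Δx = 5·5 + ½·-11·5² = -112.5 m; v ends -50 m/s.
6–11 s: v starts -50 m/s; Δx = -50·5 + ½·-4·5² = -300 m; v ends -70 m/s.
11–13 s: v starts -70 m/s; Δx = -70·2 + ½·-7·2² = -154 m; v ends -84 m/s.
x(13) = 0 + Σ Δx = -565 m.

-565 m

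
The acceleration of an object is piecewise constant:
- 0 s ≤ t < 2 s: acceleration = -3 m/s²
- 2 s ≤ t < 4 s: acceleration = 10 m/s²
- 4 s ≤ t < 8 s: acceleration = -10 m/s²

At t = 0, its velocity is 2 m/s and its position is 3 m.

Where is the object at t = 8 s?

-3 m

On each constant-a segment, Δv = aΔt and Δx = v₀Δt + ½aΔt²; chain segment to segment.
0–2 s: v starts 2 m/s; Δx = 2·2 + ½·-3·2² = -2 m; v ends -4 m/s.
2–4 s: v starts -4 m/s; Δx = -4·2 + ½·10·2² = 12 m; v ends 16 m/s.
4–8 s: v starts 16 m/s; Δx = 16·4 + ½·-10·4² = -16 m; v ends -24 m/s.
x(8) = 3 + Σ Δx = -3 m.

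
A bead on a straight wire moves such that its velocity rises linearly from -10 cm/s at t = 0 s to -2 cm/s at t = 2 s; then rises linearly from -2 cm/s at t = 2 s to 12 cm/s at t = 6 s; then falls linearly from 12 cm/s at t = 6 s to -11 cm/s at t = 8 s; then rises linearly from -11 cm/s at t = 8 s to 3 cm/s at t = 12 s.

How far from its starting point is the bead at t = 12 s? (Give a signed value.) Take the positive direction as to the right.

-7 cm

Displacement is the signed area under the v-t curve.
0–2 s: ½(-10 + -2)(2) = -12 cm
2–6 s: ½(-2 + 12)(4) = 20 cm
6–8 s: ½(12 + -11)(2) = 1 cm
8–12 s: ½(-11 + 3)(4) = -16 cm
Net displacement = -7 cm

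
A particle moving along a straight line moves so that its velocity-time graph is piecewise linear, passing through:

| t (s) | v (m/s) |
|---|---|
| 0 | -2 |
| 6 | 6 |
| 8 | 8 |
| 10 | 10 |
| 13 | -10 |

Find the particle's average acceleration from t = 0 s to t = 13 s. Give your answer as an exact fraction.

Average acceleration = Δv/Δt = (-10 − -2)/(13 − 0) = -8/13 m/s².

-8/13 m/s²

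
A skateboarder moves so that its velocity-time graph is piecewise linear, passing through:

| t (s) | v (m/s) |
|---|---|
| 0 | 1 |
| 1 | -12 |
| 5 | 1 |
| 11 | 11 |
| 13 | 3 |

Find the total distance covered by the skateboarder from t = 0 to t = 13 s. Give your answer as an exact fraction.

Distance (not displacement) is the total path length: add the absolute areas under v-t.
0–1 s: v = 0 at t = 1/13 s; triangle areas 1/26 + 72/13 = 145/26 m
1–5 s: v = 0 at t = 61/13 s; triangle areas 288/13 + 2/13 = 290/13 m
5–11 s: |½(1 + 11)(6)| = 36 m
11–13 s: |½(11 + 3)(2)| = 14 m
Total distance = 2025/26 m

2025/26 m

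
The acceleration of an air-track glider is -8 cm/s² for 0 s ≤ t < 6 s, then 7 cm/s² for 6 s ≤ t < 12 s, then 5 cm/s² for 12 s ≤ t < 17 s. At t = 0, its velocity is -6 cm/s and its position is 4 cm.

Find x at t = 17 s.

On each constant-a segment, Δv = aΔt and Δx = v₀Δt + ½aΔt²; chain segment to segment.
0–6 s: v starts -6 cm/s; Δx = -6·6 + ½·-8·6² = -180 cm; v ends -54 cm/s.
6–12 s: v starts -54 cm/s; Δx = -54·6 + ½·7·6² = -198 cm; v ends -12 cm/s.
12–17 s: v starts -12 cm/s; Δx = -12·5 + ½·5·5² = 2.5 cm; v ends 13 cm/s.
x(17) = 4 + Σ Δx = -371.5 cm.

-371.5 cm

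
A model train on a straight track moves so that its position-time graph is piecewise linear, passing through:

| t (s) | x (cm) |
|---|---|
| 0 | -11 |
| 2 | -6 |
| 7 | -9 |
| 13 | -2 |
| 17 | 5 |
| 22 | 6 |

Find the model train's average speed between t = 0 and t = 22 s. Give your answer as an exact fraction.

23/22 cm/s

Average speed = (total path length)/(elapsed time); on a piecewise-linear x-t graph the path length is Σ|Δx|.
0–2 s: |Δx| = |-6 − -11| = 5 cm
2–7 s: |Δx| = |-9 − -6| = 3 cm
7–13 s: |Δx| = |-2 − -9| = 7 cm
13–17 s: |Δx| = |5 − -2| = 7 cm
17–22 s: |Δx| = |6 − 5| = 1 cm
Total path = 23 cm; average speed = 23/22 = 23/22 cm/s.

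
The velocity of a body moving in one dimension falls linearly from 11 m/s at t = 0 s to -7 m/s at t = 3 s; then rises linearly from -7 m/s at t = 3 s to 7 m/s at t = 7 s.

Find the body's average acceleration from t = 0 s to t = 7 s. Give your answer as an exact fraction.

-4/7 m/s²

Average acceleration = Δv/Δt = (7 − 11)/(7 − 0) = -4/7 m/s².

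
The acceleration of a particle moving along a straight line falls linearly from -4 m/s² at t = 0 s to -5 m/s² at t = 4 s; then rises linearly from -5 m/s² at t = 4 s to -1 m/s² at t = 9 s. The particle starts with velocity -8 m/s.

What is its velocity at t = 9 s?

Δv equals the area under the a-t graph; then v = v₀ + Δv.
0–4 s: ½(-4 + -5)(4) = -18 m/s
4–9 s: ½(-5 + -1)(5) = -15 m/s
Δv = -33 m/s, so v(9) = -8 + (-33) = -41 m/s.

-41 m/s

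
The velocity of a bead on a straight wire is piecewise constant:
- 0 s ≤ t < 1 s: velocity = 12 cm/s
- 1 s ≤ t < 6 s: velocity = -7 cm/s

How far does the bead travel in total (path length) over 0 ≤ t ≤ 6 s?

Distance (not displacement) is the total path length: add the absolute areas under v-t.
0–1 s: |12| × 1 = 12 cm
1–6 s: |-7| × 5 = 35 cm
Total distance = 47 cm

47 cm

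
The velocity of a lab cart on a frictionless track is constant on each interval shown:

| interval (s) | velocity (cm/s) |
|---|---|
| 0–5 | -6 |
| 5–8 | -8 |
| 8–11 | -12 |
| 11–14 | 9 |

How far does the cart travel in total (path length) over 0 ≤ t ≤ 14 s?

Total distance travelled is ∫|v| dt — sum the magnitudes of each area piece.
0–5 s: |-6| × 5 = 30 cm
5–8 s: |-8| × 3 = 24 cm
8–11 s: |-12| × 3 = 36 cm
11–14 s: |9| × 3 = 27 cm
Total distance = 117 cm

117 cm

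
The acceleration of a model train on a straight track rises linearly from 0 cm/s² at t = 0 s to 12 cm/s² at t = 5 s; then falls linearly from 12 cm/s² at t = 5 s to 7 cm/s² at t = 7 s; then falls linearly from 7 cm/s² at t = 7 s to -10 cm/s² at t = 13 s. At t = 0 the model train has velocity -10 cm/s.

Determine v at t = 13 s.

30 cm/s

Δv equals the area under the a-t graph; then v = v₀ + Δv.
0–5 s: ½(0 + 12)(5) = 30 cm/s
5–7 s: ½(12 + 7)(2) = 19 cm/s
7–13 s: ½(7 + -10)(6) = -9 cm/s
Δv = 40 cm/s, so v(13) = -10 + (40) = 30 cm/s.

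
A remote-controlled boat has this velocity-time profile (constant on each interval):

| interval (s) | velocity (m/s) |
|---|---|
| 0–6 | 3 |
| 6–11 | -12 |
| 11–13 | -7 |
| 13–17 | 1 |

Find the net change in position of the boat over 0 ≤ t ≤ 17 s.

-52 m

Displacement is the signed area under the v-t curve.
0–6 s: 3 × 6 = 18 m
6–11 s: -12 × 5 = -60 m
11–13 s: -7 × 2 = -14 m
13–17 s: 1 × 4 = 4 m
Net displacement = -52 m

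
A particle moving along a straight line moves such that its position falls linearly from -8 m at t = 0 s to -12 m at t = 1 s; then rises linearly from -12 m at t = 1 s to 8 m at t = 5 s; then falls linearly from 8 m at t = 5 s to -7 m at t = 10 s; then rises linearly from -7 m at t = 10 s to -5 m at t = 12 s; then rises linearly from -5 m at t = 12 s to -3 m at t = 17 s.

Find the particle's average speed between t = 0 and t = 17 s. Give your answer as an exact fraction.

Average speed = (total path length)/(elapsed time); on a piecewise-linear x-t graph the path length is Σ|Δx|.
0–1 s: |Δx| = |-12 − -8| = 4 m
1–5 s: |Δx| = |8 − -12| = 20 m
5–10 s: |Δx| = |-7 − 8| = 15 m
10–12 s: |Δx| = |-5 − -7| = 2 m
12–17 s: |Δx| = |-3 − -5| = 2 m
Total path = 43 m; average speed = 43/17 = 43/17 m/s.

43/17 m/s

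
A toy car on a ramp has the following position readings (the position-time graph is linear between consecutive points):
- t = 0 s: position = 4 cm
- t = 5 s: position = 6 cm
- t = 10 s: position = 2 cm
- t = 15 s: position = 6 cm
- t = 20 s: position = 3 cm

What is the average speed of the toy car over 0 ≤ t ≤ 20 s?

Average speed = (total path length)/(elapsed time); on a piecewise-linear x-t graph the path length is Σ|Δx|.
0–5 s: |Δx| = |6 − 4| = 2 cm
5–10 s: |Δx| = |2 − 6| = 4 cm
10–15 s: |Δx| = |6 − 2| = 4 cm
15–20 s: |Δx| = |3 − 6| = 3 cm
Total path = 13 cm; average speed = 13/20 = 0.65 cm/s.

0.65 cm/s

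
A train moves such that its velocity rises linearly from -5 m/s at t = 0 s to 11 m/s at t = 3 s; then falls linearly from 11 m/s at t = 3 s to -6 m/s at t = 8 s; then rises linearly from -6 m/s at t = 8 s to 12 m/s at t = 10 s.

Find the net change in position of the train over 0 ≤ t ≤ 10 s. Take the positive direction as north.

27.5 m

Net displacement equals the area under the velocity-time graph (areas below the axis count negative).
0–3 s: ½(-5 + 11)(3) = 9 m
3–8 s: ½(11 + -6)(5) = 12.5 m
8–10 s: ½(-6 + 12)(2) = 6 m
Net displacement = 27.5 m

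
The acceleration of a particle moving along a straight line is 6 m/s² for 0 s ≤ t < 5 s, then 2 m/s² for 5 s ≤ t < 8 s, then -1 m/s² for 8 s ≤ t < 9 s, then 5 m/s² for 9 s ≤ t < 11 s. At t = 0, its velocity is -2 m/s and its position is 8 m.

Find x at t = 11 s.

On each constant-a segment, Δv = aΔt and Δx = v₀Δt + ½aΔt²; chain segment to segment.
0–5 s: v starts -2 m/s; Δx = -2·5 + ½·6·5² = 65 m; v ends 28 m/s.
5–8 s: v starts 28 m/s; Δx = 28·3 + ½·2·3² = 93 m; v ends 34 m/s.
8–9 s: v starts 34 m/s; Δx = 34·1 + ½·-1·1² = 33.5 m; v ends 33 m/s.
9–11 s: v starts 33 m/s; Δx = 33·2 + ½·5·2² = 76 m; v ends 43 m/s.
x(11) = 8 + Σ Δx = 275.5 m.

275.5 m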